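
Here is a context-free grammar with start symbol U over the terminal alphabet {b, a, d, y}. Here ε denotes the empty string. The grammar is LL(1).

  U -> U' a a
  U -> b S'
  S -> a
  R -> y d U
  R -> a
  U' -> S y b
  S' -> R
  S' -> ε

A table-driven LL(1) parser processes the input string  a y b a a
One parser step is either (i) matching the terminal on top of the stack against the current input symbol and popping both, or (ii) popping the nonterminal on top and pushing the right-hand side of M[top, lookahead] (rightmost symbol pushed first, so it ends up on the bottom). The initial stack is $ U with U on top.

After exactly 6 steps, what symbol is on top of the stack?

a

     Stack        Input        Action
  1  $ U          a y b a a $  expand U -> U' a a
  2  $ a a U'     a y b a a $  expand U' -> S y b
  3  $ a a b y S  a y b a a $  expand S -> a
  4  $ a a b y a  a y b a a $  match a
  5  $ a a b y    y b a a $    match y
  6  $ a a b      b a a $      match b
Stack after step 6: $ a a (top = a).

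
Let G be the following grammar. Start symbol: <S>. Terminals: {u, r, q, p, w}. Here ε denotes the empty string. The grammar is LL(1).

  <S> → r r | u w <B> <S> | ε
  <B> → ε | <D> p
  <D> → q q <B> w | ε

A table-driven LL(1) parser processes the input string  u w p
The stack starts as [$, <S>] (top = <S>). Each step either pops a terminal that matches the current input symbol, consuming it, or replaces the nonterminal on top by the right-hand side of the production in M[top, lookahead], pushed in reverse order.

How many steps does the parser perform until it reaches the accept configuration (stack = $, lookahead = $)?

     Stack          Input    Action
  1  $ <S>          u w p $  expand <S> → u w <B> <S>
  2  $ <S> <B> w u  u w p $  match u
  3  $ <S> <B> w    w p $    match w
  4  $ <S> <B>      p $      expand <B> → <D> p
  5  $ <S> p <D>    p $      expand <D> → ε
  6  $ <S> p        p $      match p
  7  $ <S>          $        expand <S> → ε
Accept reached after 7 steps.

7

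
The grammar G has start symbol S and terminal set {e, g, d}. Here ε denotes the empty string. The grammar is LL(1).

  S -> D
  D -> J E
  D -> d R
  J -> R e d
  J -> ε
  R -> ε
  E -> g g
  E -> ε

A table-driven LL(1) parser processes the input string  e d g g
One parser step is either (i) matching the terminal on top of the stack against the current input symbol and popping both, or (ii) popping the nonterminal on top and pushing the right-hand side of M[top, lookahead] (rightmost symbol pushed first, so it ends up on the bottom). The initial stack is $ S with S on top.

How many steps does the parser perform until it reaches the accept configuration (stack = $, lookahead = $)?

9

step 1: stack=$ S  input=e d g g $  — expand S -> D
step 2: stack=$ D  input=e d g g $  — expand D -> J E
step 3: stack=$ E J  input=e d g g $  — expand J -> R e d
step 4: stack=$ E d e R  input=e d g g $  — expand R -> ε
step 5: stack=$ E d e  input=e d g g $  — match e
step 6: stack=$ E d  input=d g g $  — match d
step 7: stack=$ E  input=g g $  — expand E -> g g
step 8: stack=$ g g  input=g g $  — match g
step 9: stack=$ g  input=g $  — match g
Accept reached after 9 steps.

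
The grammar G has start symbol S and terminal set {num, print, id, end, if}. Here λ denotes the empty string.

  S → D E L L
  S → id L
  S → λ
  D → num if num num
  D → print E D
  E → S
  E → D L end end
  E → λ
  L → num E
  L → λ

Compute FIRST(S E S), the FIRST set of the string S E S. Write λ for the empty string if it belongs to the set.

FIRST(D) = {num, print}
FIRST(L) = {λ, num}
FIRST(S) = {λ, id, num, print}  (via D E L L)
FIRST(E) = {λ, id, num, print}  (via S, D L end end)
FIRST(S E S): take FIRST of each symbol in turn, carrying on past any symbol whose FIRST contains λ; result {λ, id, num, print}.

{λ, id, num, print}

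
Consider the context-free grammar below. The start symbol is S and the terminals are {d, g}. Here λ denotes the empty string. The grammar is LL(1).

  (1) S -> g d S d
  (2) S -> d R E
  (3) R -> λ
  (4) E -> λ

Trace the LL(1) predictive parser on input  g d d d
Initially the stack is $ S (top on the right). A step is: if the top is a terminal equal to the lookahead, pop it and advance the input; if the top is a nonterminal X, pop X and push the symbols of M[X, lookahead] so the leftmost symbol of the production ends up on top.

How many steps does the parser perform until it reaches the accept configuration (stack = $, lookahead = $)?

step 1: stack=$ S  input=g d d d $  — expand S -> g d S d
step 2: stack=$ d S d g  input=g d d d $  — match g
step 3: stack=$ d S d  input=d d d $  — match d
step 4: stack=$ d S  input=d d $  — expand S -> d R E
step 5: stack=$ d E R d  input=d d $  — match d
step 6: stack=$ d E R  input=d $  — expand R -> λ
step 7: stack=$ d E  input=d $  — expand E -> λ
step 8: stack=$ d  input=d $  — match d
Accept reached after 8 steps.

8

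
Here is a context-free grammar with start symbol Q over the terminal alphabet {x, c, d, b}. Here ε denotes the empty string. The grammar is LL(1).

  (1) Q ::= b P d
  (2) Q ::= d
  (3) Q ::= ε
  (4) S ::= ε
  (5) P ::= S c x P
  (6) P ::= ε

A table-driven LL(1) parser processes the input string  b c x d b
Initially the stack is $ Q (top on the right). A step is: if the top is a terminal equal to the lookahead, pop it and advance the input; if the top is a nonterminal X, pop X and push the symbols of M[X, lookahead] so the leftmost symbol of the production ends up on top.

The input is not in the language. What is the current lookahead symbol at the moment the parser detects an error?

b

     Stack        Input        Action
  1  $ Q          b c x d b $  expand Q ::= b P d
  2  $ d P b      b c x d b $  match b
  3  $ d P        c x d b $    expand P ::= S c x P
  4  $ d P x c S  c x d b $    expand S ::= ε
  5  $ d P x c    c x d b $    match c
  6  $ d P x      x d b $      match x
  7  $ d P        d b $        expand P ::= ε
  8  $ d          d b $        match d
  9  $            b $          error: stack empty but input remains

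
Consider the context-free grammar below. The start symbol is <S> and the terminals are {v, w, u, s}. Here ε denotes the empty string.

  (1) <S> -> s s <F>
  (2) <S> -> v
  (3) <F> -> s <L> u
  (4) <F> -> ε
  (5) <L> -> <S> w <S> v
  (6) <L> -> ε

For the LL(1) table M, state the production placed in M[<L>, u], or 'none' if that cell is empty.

<L> -> ε

FIRST(<S>) = {s, v}
FIRST(<F>) = {ε, s}
FIRST(<L>) = {ε, s, v}  (via <S> w <S> v)
FOLLOW(<S>) includes $ since <S> is the start symbol.
FOLLOW(<L>): in <F>->s <L> u, <L> is followed by u with FIRST {u}. Thus FOLLOW(<L>) = {u}.
For <L> -> <S> w <S> v: FIRST(<S> w <S> v) = {s, v}, so it goes in M[<L>, t] for t ∈ {s, v}.
For <L> -> ε: FIRST(ε) = {ε}, so it goes in M[<L>, t] for t ∈ {}; since ε ∈ FIRST, also for every t ∈ FOLLOW(<L>) = {u}.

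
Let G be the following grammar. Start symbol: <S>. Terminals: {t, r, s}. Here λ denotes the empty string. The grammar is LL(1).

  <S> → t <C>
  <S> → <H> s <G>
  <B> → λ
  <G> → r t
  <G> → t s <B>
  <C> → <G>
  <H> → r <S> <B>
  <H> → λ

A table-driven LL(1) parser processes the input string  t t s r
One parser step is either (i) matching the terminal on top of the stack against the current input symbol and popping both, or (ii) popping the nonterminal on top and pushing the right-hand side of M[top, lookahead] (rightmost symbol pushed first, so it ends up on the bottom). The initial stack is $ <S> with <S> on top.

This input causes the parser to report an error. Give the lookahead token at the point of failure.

r

     Stack      Input      Action
  1  $ <S>      t t s r $  expand <S> → t <C>
  2  $ <C> t    t t s r $  match t
  3  $ <C>      t s r $    expand <C> → <G>
  4  $ <G>      t s r $    expand <G> → t s <B>
  5  $ <B> s t  t s r $    match t
  6  $ <B> s    s r $      match s
  7  $ <B>      r $        error: M[<B>, r] is empty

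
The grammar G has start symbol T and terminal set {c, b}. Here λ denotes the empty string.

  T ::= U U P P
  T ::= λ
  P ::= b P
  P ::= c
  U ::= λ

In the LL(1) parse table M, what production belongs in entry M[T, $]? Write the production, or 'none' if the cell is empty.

FIRST(P) = {b, c}
FIRST(U) = {λ}
FIRST(T) = {λ, b, c}  (via U U P P)
FOLLOW(T) includes $ since T is the start symbol.
FOLLOW(T): T appears on no right-hand side. Thus FOLLOW(T) = {$}.
For T ::= U U P P: FIRST(U U P P) = {b, c}, so it goes in M[T, t] for t ∈ {b, c}.
For T ::= λ: FIRST(λ) = {λ}, so it goes in M[T, t] for t ∈ {}; since λ ∈ FIRST, also for every t ∈ FOLLOW(T) = {$}.

T ::= λ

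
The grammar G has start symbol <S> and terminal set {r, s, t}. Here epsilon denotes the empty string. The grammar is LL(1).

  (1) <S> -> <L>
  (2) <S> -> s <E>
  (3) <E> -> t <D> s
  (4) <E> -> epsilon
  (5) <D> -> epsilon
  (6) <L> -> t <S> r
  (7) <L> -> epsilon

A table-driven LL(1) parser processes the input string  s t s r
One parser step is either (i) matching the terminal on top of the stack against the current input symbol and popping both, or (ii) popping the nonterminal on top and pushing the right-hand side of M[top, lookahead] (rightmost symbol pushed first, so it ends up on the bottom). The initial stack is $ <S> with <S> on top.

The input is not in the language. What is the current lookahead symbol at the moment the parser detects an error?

step 1: stack=$ <S>  input=s t s r $  — expand <S> -> s <E>
step 2: stack=$ <E> s  input=s t s r $  — match s
step 3: stack=$ <E>  input=t s r $  — expand <E> -> t <D> s
step 4: stack=$ s <D> t  input=t s r $  — match t
step 5: stack=$ s <D>  input=s r $  — expand <D> -> epsilon
step 6: stack=$ s  input=s r $  — match s
step 7: stack=$  input=r $  — error: stack empty but input remains

r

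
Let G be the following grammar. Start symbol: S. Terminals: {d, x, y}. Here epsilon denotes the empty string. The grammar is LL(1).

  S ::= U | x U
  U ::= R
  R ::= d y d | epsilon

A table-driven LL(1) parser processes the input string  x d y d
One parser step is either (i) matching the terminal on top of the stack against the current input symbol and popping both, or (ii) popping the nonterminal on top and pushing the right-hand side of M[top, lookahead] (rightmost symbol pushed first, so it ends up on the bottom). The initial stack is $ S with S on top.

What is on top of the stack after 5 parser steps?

step 1: stack=$ S  input=x d y d $  — expand S ::= x U
step 2: stack=$ U x  input=x d y d $  — match x
step 3: stack=$ U  input=d y d $  — expand U ::= R
step 4: stack=$ R  input=d y d $  — expand R ::= d y d
step 5: stack=$ d y d  input=d y d $  — match d
Stack after step 5: $ d y (top = y).

y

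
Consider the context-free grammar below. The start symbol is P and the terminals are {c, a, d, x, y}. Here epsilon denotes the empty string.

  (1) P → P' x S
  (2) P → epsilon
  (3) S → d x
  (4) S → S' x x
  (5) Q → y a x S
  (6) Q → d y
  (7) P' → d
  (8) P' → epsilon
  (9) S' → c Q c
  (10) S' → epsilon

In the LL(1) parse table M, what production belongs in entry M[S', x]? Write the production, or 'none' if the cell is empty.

FIRST(Q): from Q→y a x S we get {y}; from Q→d y we get {d}. So FIRST(Q) = {d, y}.
FIRST(P'): from P'→d we get {d}; from P'→epsilon we get {epsilon}. So FIRST(P') = {epsilon, d}.
FIRST(S'): from S'→c Q c we get {c}; from S'→epsilon we get {epsilon}. So FIRST(S') = {epsilon, c}.
FIRST(P): from P→P' x S we get {d, x}; from P→epsilon we get {epsilon}. So FIRST(P) = {epsilon, d, x}.
FIRST(S): from S→d x we get {d}; from S→S' x x we get {c, x}. So FIRST(S) = {c, d, x}.
FOLLOW(P) includes $ since P is the start symbol.
FOLLOW(S'): in S→S' x x, S' is followed by x x with FIRST {x}. Thus FOLLOW(S') = {x}.
For S' → c Q c: FIRST(c Q c) = {c}, so it goes in M[S', t] for t ∈ {c}.
For S' → epsilon: FIRST(epsilon) = {epsilon}, so it goes in M[S', t] for t ∈ {}; since epsilon ∈ FIRST, also for every t ∈ FOLLOW(S') = {x}.

S' → epsilon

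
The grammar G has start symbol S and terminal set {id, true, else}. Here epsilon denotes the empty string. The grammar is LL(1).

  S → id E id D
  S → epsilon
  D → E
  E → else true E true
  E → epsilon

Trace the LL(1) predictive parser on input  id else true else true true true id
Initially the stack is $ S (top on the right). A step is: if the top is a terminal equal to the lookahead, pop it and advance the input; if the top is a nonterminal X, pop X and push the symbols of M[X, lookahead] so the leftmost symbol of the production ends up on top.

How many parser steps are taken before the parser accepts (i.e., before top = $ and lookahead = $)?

14

      Stack                         Input                                  Action
   1  $ S                           id else true else true true true id $  expand S → id E id D
   2  $ D id E id                   id else true else true true true id $  match id
   3  $ D id E                      else true else true true true id $     expand E → else true E true
   4  $ D id true E true else       else true else true true true id $     match else
   5  $ D id true E true            true else true true true id $          match true
   6  $ D id true E                 else true true true id $               expand E → else true E true
   7  $ D id true true E true else  else true true true id $               match else
   8  $ D id true true E true       true true true id $                    match true
   9  $ D id true true E            true true id $                         expand E → epsilon
  10  $ D id true true              true true id $                         match true
  11  $ D id true                   true id $                              match true
  12  $ D id                        id $                                   match id
  13  $ D                           $                                      expand D → E
  14  $ E                           $                                      expand E → epsilon
Accept reached after 14 steps.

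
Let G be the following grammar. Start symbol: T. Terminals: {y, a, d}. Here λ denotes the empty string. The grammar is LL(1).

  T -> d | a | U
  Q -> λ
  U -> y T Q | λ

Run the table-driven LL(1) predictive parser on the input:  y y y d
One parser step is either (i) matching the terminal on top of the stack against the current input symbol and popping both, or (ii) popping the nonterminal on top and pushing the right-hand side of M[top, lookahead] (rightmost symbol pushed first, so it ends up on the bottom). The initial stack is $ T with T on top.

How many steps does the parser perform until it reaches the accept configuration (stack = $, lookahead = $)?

step 1: stack=$ T  input=y y y d $  — expand T -> U
step 2: stack=$ U  input=y y y d $  — expand U -> y T Q
step 3: stack=$ Q T y  input=y y y d $  — match y
step 4: stack=$ Q T  input=y y d $  — expand T -> U
step 5: stack=$ Q U  input=y y d $  — expand U -> y T Q
step 6: stack=$ Q Q T y  input=y y d $  — match y
step 7: stack=$ Q Q T  input=y d $  — expand T -> U
step 8: stack=$ Q Q U  input=y d $  — expand U -> y T Q
step 9: stack=$ Q Q Q T y  input=y d $  — match y
step 10: stack=$ Q Q Q T  input=d $  — expand T -> d
step 11: stack=$ Q Q Q d  input=d $  — match d
step 12: stack=$ Q Q Q  input=$  — expand Q -> λ
step 13: stack=$ Q Q  input=$  — expand Q -> λ
step 14: stack=$ Q  input=$  — expand Q -> λ
Accept reached after 14 steps.

14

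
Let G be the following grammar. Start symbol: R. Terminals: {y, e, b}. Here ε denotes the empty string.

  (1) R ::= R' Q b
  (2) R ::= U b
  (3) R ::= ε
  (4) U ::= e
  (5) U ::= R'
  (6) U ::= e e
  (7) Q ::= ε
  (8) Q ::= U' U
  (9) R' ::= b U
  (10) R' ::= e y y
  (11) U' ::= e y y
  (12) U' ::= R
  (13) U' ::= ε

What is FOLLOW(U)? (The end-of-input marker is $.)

{b, e}

FIRST(R') = {b, e}
FIRST(U) = {b, e}  (via R')
FIRST(R) = {ε, b, e}  (via R' Q b, U b)
FIRST(U') = {ε, b, e}  (via R)
FIRST(Q) = {ε, b, e}  (via U' U)
FOLLOW(R) includes $ since R is the start symbol.
FOLLOW(Q): in R::=R' Q b, Q is followed by b with FIRST {b}. Thus FOLLOW(Q) = {b}.
FOLLOW(U'): in Q::=U' U, U' is followed by U with FIRST {b, e}. Thus FOLLOW(U') = {b, e}.
FOLLOW(R): in U'::=R, the suffix after R is empty, so FOLLOW(R) ⊇ FOLLOW(U') = {b, e}. Thus FOLLOW(R) = {$, b, e}.
FOLLOW(U): in R::=U b, U is followed by b with FIRST {b}; in Q::=U' U, the suffix after U is empty, so FOLLOW(U) ⊇ FOLLOW(Q) = {b}; in R'::=b U, the suffix after U is empty, so FOLLOW(U) ⊇ FOLLOW(R') = {b, e}. Thus FOLLOW(U) = {b, e}.
FOLLOW(R'): in R::=R' Q b, R' is followed by Q b with FIRST {b, e}; in U::=R', the suffix after R' is empty, so FOLLOW(R') ⊇ FOLLOW(U) = {b, e}. Thus FOLLOW(R') = {b, e}.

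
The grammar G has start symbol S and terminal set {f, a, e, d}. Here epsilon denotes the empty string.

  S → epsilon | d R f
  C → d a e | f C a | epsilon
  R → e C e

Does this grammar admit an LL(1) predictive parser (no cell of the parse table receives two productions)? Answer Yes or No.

FIRST(S) = {epsilon, d}
FIRST(C) = {epsilon, d, f}
FIRST(R) = {e}
FOLLOW(S) = {$}
FOLLOW(C) = {a, e}
FOLLOW(R) = {f}
Each cell of M receives at most one production.

Yes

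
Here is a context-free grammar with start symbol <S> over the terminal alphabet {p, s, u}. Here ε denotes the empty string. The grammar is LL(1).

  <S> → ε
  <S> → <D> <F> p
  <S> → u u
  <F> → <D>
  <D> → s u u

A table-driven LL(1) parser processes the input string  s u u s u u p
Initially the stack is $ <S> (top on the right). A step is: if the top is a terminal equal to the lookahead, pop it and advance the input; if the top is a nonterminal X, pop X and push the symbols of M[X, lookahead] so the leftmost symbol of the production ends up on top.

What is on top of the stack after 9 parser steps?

step 1: stack=$ <S>  input=s u u s u u p $  — expand <S> → <D> <F> p
step 2: stack=$ p <F> <D>  input=s u u s u u p $  — expand <D> → s u u
step 3: stack=$ p <F> u u s  input=s u u s u u p $  — match s
step 4: stack=$ p <F> u u  input=u u s u u p $  — match u
step 5: stack=$ p <F> u  input=u s u u p $  — match u
step 6: stack=$ p <F>  input=s u u p $  — expand <F> → <D>
step 7: stack=$ p <D>  input=s u u p $  — expand <D> → s u u
step 8: stack=$ p u u s  input=s u u p $  — match s
step 9: stack=$ p u u  input=u u p $  — match u
Stack after step 9: $ p u (top = u).

u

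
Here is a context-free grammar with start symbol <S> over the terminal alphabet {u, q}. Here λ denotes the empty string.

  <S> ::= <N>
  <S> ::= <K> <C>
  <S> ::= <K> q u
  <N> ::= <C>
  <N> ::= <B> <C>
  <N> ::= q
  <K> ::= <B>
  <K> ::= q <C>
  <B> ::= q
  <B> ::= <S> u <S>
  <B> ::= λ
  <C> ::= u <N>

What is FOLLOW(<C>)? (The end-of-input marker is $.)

FIRST(<C>) = {u}
FIRST(<S>) = {q, u}  (via <N>, <K> <C>, <K> q u)
FIRST(<B>) = {λ, q, u}  (via <S> u <S>)
FIRST(<N>) = {q, u}  (via <C>, <B> <C>)
FIRST(<K>) = {λ, q, u}  (via <B>)
FOLLOW(<S>) includes $ since <S> is the start symbol.
FOLLOW(<K>): in <S>::=<K> <C>, <K> is followed by <C> with FIRST {u}; in <S>::=<K> q u, <K> is followed by q u with FIRST {q}. Thus FOLLOW(<K>) = {q, u}.
FOLLOW(<B>): in <N>::=<B> <C>, <B> is followed by <C> with FIRST {u}; in <K>::=<B>, the suffix after <B> is empty, so FOLLOW(<B>) ⊇ FOLLOW(<K>) = {q, u}. Thus FOLLOW(<B>) = {q, u}.
FOLLOW(<S>): in <B>::=<S> u <S> (occurrence 1), <S> is followed by u <S> with FIRST {u}; in <B>::=<S> u <S> (occurrence 2), the suffix after <S> is empty, so FOLLOW(<S>) ⊇ FOLLOW(<B>) = {q, u}. Thus FOLLOW(<S>) = {$, q, u}.
FOLLOW(<N>): in <S>::=<N>, the suffix after <N> is empty, so FOLLOW(<N>) ⊇ FOLLOW(<S>) = {$, q, u}; in <C>::=u <N>, the suffix after <N> is empty, so FOLLOW(<N>) ⊇ FOLLOW(<C>) = {$, q, u}. Thus FOLLOW(<N>) = {$, q, u}.
FOLLOW(<C>): in <S>::=<K> <C>, the suffix after <C> is empty, so FOLLOW(<C>) ⊇ FOLLOW(<S>) = {$, q, u}; in <N>::=<C>, the suffix after <C> is empty, so FOLLOW(<C>) ⊇ FOLLOW(<N>) = {$, q, u}; in <N>::=<B> <C>, the suffix after <C> is empty, so FOLLOW(<C>) ⊇ FOLLOW(<N>) = {$, q, u}; in <K>::=q <C>, the suffix after <C> is empty, so FOLLOW(<C>) ⊇ FOLLOW(<K>) = {q, u}. Thus FOLLOW(<C>) = {$, q, u}.

{$, q, u}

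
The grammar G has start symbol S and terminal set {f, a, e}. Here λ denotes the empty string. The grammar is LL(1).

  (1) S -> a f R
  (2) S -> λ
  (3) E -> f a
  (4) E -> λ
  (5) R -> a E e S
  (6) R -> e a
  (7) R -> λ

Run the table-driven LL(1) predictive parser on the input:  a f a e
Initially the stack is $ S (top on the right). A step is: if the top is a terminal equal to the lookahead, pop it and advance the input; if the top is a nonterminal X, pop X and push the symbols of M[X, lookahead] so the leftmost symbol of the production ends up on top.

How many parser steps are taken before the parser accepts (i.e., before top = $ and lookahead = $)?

step 1: stack=$ S  input=a f a e $  — expand S -> a f R
step 2: stack=$ R f a  input=a f a e $  — match a
step 3: stack=$ R f  input=f a e $  — match f
step 4: stack=$ R  input=a e $  — expand R -> a E e S
step 5: stack=$ S e E a  input=a e $  — match a
step 6: stack=$ S e E  input=e $  — expand E -> λ
step 7: stack=$ S e  input=e $  — match e
step 8: stack=$ S  input=$  — expand S -> λ
Accept reached after 8 steps.

8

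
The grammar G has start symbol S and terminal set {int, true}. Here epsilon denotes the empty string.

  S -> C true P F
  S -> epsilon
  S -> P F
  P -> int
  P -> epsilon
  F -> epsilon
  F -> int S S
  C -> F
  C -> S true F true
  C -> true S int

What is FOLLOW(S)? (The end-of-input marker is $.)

FIRST(P) = {epsilon, int}
FIRST(F) = {epsilon, int}
FIRST(S) = {epsilon, int, true}  (via C true P F, P F)
FIRST(C) = {epsilon, int, true}  (via F, S true F true)
FOLLOW(S) includes $ since S is the start symbol.
FOLLOW(C): in S->C true P F, C is followed by true P F with FIRST {true}. Thus FOLLOW(C) = {true}.
FOLLOW(S): in F->int S S (occurrence 1), S is followed by S with FIRST {epsilon, int, true}; in F->int S S (occurrence 1), the suffix after S is nullable, so FOLLOW(S) ⊇ FOLLOW(F) = {$, int, true}; in F->int S S (occurrence 2), the suffix after S is empty, so FOLLOW(S) ⊇ FOLLOW(F) = {$, int, true}; in C->S true F true, S is followed by true F true with FIRST {true}; in C->true S int, S is followed by int with FIRST {int}. Thus FOLLOW(S) = {$, int, true}.
FOLLOW(P): in S->C true P F, P is followed by F with FIRST {epsilon, int}; in S->C true P F, the suffix after P is nullable, so FOLLOW(P) ⊇ FOLLOW(S) = {$, int, true}; in S->P F, P is followed by F with FIRST {epsilon, int}; in S->P F, the suffix after P is nullable, so FOLLOW(P) ⊇ FOLLOW(S) = {$, int, true}. Thus FOLLOW(P) = {$, int, true}.
FOLLOW(F): in S->C true P F, the suffix after F is empty, so FOLLOW(F) ⊇ FOLLOW(S) = {$, int, true}; in S->P F, the suffix after F is empty, so FOLLOW(F) ⊇ FOLLOW(S) = {$, int, true}; in C->F, the suffix after F is empty, so FOLLOW(F) ⊇ FOLLOW(C) = {true}; in C->S true F true, F is followed by true with FIRST {true}. Thus FOLLOW(F) = {$, int, true}.

{$, int, true}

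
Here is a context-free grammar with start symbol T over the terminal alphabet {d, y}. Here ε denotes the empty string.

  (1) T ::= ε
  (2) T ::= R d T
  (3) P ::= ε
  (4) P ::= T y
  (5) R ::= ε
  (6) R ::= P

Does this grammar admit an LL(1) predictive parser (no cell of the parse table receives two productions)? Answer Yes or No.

No

FIRST(T) = {ε, d, y}
FIRST(P) = {ε, d, y}
FIRST(R) = {ε, d, y}
FOLLOW(T) = {$, y}
FOLLOW(P) = {d}
FOLLOW(R) = {d}
Cell M[P, d] receives both P ::= ε and P ::= T y — the grammar is not LL(1).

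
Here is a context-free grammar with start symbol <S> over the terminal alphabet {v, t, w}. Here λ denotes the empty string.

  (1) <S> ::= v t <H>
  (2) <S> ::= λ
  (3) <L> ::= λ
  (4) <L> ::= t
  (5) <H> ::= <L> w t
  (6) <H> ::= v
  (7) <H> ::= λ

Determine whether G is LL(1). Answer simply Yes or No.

Yes

FIRST(<S>) = {λ, v}
FIRST(<L>) = {λ, t}
FIRST(<H>) = {λ, t, v, w}
FOLLOW(<S>) = {$}
FOLLOW(<L>) = {w}
FOLLOW(<H>) = {$}
Each cell of M receives at most one production.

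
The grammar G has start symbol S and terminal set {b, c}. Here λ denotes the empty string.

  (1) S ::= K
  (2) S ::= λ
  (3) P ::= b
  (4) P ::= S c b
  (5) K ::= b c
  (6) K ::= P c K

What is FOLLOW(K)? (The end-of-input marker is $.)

FIRST(S) = {λ, b, c}  (via K)
FIRST(P) = {b, c}  (via S c b)
FIRST(K) = {b, c}  (via P c K)
FOLLOW(S) includes $ since S is the start symbol.
FOLLOW(S): in P::=S c b, S is followed by c b with FIRST {c}. Thus FOLLOW(S) = {$, c}.
FOLLOW(P): in K::=P c K, P is followed by c K with FIRST {c}. Thus FOLLOW(P) = {c}.
FOLLOW(K): in S::=K, the suffix after K is empty, so FOLLOW(K) ⊇ FOLLOW(S) = {$, c}; in K::=P c K, the suffix after K is empty (adds nothing new). Thus FOLLOW(K) = {$, c}.

{$, c}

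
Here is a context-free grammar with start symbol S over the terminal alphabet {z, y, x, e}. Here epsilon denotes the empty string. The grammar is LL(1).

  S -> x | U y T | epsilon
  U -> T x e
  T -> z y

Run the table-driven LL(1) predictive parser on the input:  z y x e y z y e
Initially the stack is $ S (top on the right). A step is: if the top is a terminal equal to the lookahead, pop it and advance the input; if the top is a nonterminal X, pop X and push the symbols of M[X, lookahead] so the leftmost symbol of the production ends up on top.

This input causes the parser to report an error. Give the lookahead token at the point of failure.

e

      Stack          Input              Action
   1  $ S            z y x e y z y e $  expand S -> U y T
   2  $ T y U        z y x e y z y e $  expand U -> T x e
   3  $ T y e x T    z y x e y z y e $  expand T -> z y
   4  $ T y e x y z  z y x e y z y e $  match z
   5  $ T y e x y    y x e y z y e $    match y
   6  $ T y e x      x e y z y e $      match x
   7  $ T y e        e y z y e $        match e
   8  $ T y          y z y e $          match y
   9  $ T            z y e $            expand T -> z y
  10  $ y z          z y e $            match z
  11  $ y            y e $              match y
  12  $              e $                error: stack empty but input remains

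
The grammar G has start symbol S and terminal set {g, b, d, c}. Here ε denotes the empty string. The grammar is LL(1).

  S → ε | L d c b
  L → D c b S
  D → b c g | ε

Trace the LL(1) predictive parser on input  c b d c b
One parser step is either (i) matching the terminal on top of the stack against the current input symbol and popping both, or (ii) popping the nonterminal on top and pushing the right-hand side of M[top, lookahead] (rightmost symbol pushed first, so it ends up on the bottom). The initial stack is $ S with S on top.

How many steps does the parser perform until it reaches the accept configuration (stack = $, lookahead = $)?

9

step 1: stack=$ S  input=c b d c b $  — expand S → L d c b
step 2: stack=$ b c d L  input=c b d c b $  — expand L → D c b S
step 3: stack=$ b c d S b c D  input=c b d c b $  — expand D → ε
step 4: stack=$ b c d S b c  input=c b d c b $  — match c
step 5: stack=$ b c d S b  input=b d c b $  — match b
step 6: stack=$ b c d S  input=d c b $  — expand S → ε
step 7: stack=$ b c d  input=d c b $  — match d
step 8: stack=$ b c  input=c b $  — match c
step 9: stack=$ b  input=b $  — match b
Accept reached after 9 steps.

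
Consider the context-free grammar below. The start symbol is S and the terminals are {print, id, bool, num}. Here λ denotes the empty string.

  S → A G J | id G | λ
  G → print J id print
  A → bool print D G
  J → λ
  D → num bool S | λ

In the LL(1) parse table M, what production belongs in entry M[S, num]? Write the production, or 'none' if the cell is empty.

none

FIRST(G) = {print}
FIRST(A) = {bool}
FIRST(J) = {λ}
FIRST(D) = {λ, num}
FIRST(S) = {λ, bool, id}  (via A G J)
FOLLOW(S) includes $ since S is the start symbol.
FOLLOW(D): in A→bool print D G, D is followed by G with FIRST {print}. Thus FOLLOW(D) = {print}.
FOLLOW(S): in D→num bool S, the suffix after S is empty, so FOLLOW(S) ⊇ FOLLOW(D) = {print}. Thus FOLLOW(S) = {$, print}.
For S → A G J: FIRST(A G J) = {bool}, so it goes in M[S, t] for t ∈ {bool}.
For S → id G: FIRST(id G) = {id}, so it goes in M[S, t] for t ∈ {id}.
For S → λ: FIRST(λ) = {λ}, so it goes in M[S, t] for t ∈ {}; since λ ∈ FIRST, also for every t ∈ FOLLOW(S) = {$, print}.
None of these place a production in M[S, num].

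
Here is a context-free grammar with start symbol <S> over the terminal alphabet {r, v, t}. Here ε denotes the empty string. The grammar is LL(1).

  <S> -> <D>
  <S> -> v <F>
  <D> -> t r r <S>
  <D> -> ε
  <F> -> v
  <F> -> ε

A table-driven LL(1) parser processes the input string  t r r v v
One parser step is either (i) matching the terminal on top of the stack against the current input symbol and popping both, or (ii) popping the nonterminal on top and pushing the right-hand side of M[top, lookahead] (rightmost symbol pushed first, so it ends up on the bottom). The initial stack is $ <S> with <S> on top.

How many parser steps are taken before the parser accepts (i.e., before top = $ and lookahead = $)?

step 1: stack=$ <S>  input=t r r v v $  — expand <S> -> <D>
step 2: stack=$ <D>  input=t r r v v $  — expand <D> -> t r r <S>
step 3: stack=$ <S> r r t  input=t r r v v $  — match t
step 4: stack=$ <S> r r  input=r r v v $  — match r
step 5: stack=$ <S> r  input=r v v $  — match r
step 6: stack=$ <S>  input=v v $  — expand <S> -> v <F>
step 7: stack=$ <F> v  input=v v $  — match v
step 8: stack=$ <F>  input=v $  — expand <F> -> v
step 9: stack=$ v  input=v $  — match v
Accept reached after 9 steps.

9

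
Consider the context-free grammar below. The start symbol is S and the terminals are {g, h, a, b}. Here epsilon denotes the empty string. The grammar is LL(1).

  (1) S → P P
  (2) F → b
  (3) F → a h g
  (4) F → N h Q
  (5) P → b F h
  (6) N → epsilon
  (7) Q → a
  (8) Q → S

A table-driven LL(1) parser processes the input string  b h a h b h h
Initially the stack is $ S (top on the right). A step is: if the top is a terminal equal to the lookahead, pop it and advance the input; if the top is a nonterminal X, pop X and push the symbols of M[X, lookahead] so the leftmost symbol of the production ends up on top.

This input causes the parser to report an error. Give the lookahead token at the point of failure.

      Stack        Input            Action
   1  $ S          b h a h b h h $  expand S → P P
   2  $ P P        b h a h b h h $  expand P → b F h
   3  $ P h F b    b h a h b h h $  match b
   4  $ P h F      h a h b h h $    expand F → N h Q
   5  $ P h Q h N  h a h b h h $    expand N → epsilon
   6  $ P h Q h    h a h b h h $    match h
   7  $ P h Q      a h b h h $      expand Q → a
   8  $ P h a      a h b h h $      match a
   9  $ P h        h b h h $        match h
  10  $ P          b h h $          expand P → b F h
  11  $ h F b      b h h $          match b
  12  $ h F        h h $            expand F → N h Q
  13  $ h Q h N    h h $            expand N → epsilon
  14  $ h Q h      h h $            match h
  15  $ h Q        h $              error: M[Q, h] is empty

h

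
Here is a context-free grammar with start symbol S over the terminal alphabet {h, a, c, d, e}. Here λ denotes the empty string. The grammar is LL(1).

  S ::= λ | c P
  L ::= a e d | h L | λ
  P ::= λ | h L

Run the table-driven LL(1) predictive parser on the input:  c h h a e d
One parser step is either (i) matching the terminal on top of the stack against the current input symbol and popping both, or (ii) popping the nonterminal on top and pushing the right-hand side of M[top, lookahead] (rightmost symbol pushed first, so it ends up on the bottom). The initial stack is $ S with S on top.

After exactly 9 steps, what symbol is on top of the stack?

d

     Stack    Input          Action
  1  $ S      c h h a e d $  expand S ::= c P
  2  $ P c    c h h a e d $  match c
  3  $ P      h h a e d $    expand P ::= h L
  4  $ L h    h h a e d $    match h
  5  $ L      h a e d $      expand L ::= h L
  6  $ L h    h a e d $      match h
  7  $ L      a e d $        expand L ::= a e d
  8  $ d e a  a e d $        match a
  9  $ d e    e d $          match e
Stack after step 9: $ d (top = d).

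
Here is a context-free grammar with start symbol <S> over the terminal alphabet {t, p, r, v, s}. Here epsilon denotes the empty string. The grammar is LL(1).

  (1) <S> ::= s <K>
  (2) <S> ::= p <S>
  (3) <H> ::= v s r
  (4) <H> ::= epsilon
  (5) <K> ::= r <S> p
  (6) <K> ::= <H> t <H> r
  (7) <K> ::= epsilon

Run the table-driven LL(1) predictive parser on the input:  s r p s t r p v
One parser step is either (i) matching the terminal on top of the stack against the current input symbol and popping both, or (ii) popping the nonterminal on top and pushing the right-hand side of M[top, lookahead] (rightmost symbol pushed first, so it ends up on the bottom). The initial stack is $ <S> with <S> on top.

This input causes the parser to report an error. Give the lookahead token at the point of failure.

v

step 1: stack=$ <S>  input=s r p s t r p v $  — expand <S> ::= s <K>
step 2: stack=$ <K> s  input=s r p s t r p v $  — match s
step 3: stack=$ <K>  input=r p s t r p v $  — expand <K> ::= r <S> p
step 4: stack=$ p <S> r  input=r p s t r p v $  — match r
step 5: stack=$ p <S>  input=p s t r p v $  — expand <S> ::= p <S>
step 6: stack=$ p <S> p  input=p s t r p v $  — match p
step 7: stack=$ p <S>  input=s t r p v $  — expand <S> ::= s <K>
step 8: stack=$ p <K> s  input=s t r p v $  — match s
step 9: stack=$ p <K>  input=t r p v $  — expand <K> ::= <H> t <H> r
step 10: stack=$ p r <H> t <H>  input=t r p v $  — expand <H> ::= epsilon
step 11: stack=$ p r <H> t  input=t r p v $  — match t
step 12: stack=$ p r <H>  input=r p v $  — expand <H> ::= epsilon
step 13: stack=$ p r  input=r p v $  — match r
step 14: stack=$ p  input=p v $  — match p
step 15: stack=$  input=v $  — error: stack empty but input remains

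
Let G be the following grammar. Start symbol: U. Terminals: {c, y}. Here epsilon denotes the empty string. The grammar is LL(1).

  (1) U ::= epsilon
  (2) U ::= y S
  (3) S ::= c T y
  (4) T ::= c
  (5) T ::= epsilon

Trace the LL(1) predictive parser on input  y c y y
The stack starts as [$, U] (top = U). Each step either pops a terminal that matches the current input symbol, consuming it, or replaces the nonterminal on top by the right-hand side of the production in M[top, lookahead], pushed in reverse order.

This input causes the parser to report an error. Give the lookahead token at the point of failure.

y

     Stack    Input      Action
  1  $ U      y c y y $  expand U ::= y S
  2  $ S y    y c y y $  match y
  3  $ S      c y y $    expand S ::= c T y
  4  $ y T c  c y y $    match c
  5  $ y T    y y $      expand T ::= epsilon
  6  $ y      y y $      match y
  7  $        y $        error: stack empty but input remains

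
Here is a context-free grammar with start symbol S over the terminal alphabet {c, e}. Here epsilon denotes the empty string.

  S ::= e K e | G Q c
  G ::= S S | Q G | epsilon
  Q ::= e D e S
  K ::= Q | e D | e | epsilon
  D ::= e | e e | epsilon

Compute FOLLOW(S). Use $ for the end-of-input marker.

FIRST(Q): from Q::=e D e S we get {e}. So FIRST(Q) = {e}.
FIRST(D): from D::=e we get {e}; from D::=e e we get {e}; from D::=epsilon we get {epsilon}. So FIRST(D) = {epsilon, e}.
FIRST(K): from K::=Q we get {e}; from K::=e D we get {e}; from K::=e we get {e}; from K::=epsilon we get {epsilon}. So FIRST(K) = {epsilon, e}.
FIRST(S): from S::=e K e we get {e}; from S::=G Q c we get {e}. So FIRST(S) = {e}.
FIRST(G): from G::=S S we get {e}; from G::=Q G we get {e}; from G::=epsilon we get {epsilon}. So FIRST(G) = {epsilon, e}.
FOLLOW(S) includes $ since S is the start symbol.
FOLLOW(G): in S::=G Q c, G is followed by Q c with FIRST {e}; in G::=Q G, the suffix after G is empty (adds nothing new). Thus FOLLOW(G) = {e}.
FOLLOW(K): in S::=e K e, K is followed by e with FIRST {e}. Thus FOLLOW(K) = {e}.
FOLLOW(Q): in S::=G Q c, Q is followed by c with FIRST {c}; in G::=Q G, Q is followed by G with FIRST {epsilon, e}; in G::=Q G, the suffix after Q is nullable, so FOLLOW(Q) ⊇ FOLLOW(G) = {e}; in K::=Q, the suffix after Q is empty, so FOLLOW(Q) ⊇ FOLLOW(K) = {e}. Thus FOLLOW(Q) = {c, e}.
FOLLOW(S): in G::=S S (occurrence 1), S is followed by S with FIRST {e}; in G::=S S (occurrence 2), the suffix after S is empty, so FOLLOW(S) ⊇ FOLLOW(G) = {e}; in Q::=e D e S, the suffix after S is empty, so FOLLOW(S) ⊇ FOLLOW(Q) = {c, e}. Thus FOLLOW(S) = {$, c, e}.
FOLLOW(D): in Q::=e D e S, D is followed by e S with FIRST {e}; in K::=e D, the suffix after D is empty, so FOLLOW(D) ⊇ FOLLOW(K) = {e}. Thus FOLLOW(D) = {e}.

{$, c, e}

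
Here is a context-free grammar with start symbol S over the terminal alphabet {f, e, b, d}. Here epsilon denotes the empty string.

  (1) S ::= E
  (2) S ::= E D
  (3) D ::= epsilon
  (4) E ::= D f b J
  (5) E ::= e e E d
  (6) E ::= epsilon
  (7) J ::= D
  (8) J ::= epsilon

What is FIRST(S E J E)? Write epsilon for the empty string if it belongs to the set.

FIRST(D) = {epsilon}
FIRST(E) = {epsilon, e, f}  (via D f b J)
FIRST(J) = {epsilon}  (via D)
FIRST(S) = {epsilon, e, f}  (via E, E D)
FIRST(S E J E): take FIRST of each symbol in turn, carrying on past any symbol whose FIRST contains epsilon; result {epsilon, e, f}.

{epsilon, e, f}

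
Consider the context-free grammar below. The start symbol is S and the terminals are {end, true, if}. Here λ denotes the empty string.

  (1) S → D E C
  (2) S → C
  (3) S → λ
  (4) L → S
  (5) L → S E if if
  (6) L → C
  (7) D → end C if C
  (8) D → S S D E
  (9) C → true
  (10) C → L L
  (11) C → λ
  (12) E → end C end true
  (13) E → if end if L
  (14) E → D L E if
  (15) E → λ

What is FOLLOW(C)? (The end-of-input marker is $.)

{$, end, if, true}

FIRST(S) = {λ, end, if, true}  (via D E C, C)
FIRST(D) = {end, if, true}  (via S S D E)
FIRST(E) = {λ, end, if, true}  (via D L E if)
FIRST(L) = {λ, end, if, true}  (via S, S E if if, C)
FIRST(C) = {λ, end, if, true}  (via L L)
FOLLOW(S) includes $ since S is the start symbol.
FOLLOW(S): in L→S, the suffix after S is empty, so FOLLOW(S) ⊇ FOLLOW(L) = {$, end, if, true}; in L→S E if if, S is followed by E if if with FIRST {end, if, true}; in D→S S D E (occurrence 1), S is followed by S D E with FIRST {end, if, true}; in D→S S D E (occurrence 2), S is followed by D E with FIRST {end, if, true}. Thus FOLLOW(S) = {$, end, if, true}.
FOLLOW(D): in S→D E C, D is followed by E C with FIRST {λ, end, if, true}; in S→D E C, the suffix after D is nullable, so FOLLOW(D) ⊇ FOLLOW(S) = {$, end, if, true}; in D→S S D E, D is followed by E with FIRST {λ, end, if, true}; in D→S S D E, the suffix after D is nullable (adds nothing new); in E→D L E if, D is followed by L E if with FIRST {end, if, true}. Thus FOLLOW(D) = {$, end, if, true}.
FOLLOW(E): in S→D E C, E is followed by C with FIRST {λ, end, if, true}; in S→D E C, the suffix after E is nullable, so FOLLOW(E) ⊇ FOLLOW(S) = {$, end, if, true}; in L→S E if if, E is followed by if if with FIRST {if}; in D→S S D E, the suffix after E is empty, so FOLLOW(E) ⊇ FOLLOW(D) = {$, end, if, true}; in E→D L E if, E is followed by if with FIRST {if}. Thus FOLLOW(E) = {$, end, if, true}.
FOLLOW(L): in C→L L (occurrence 1), L is followed by L with FIRST {λ, end, if, true}; in C→L L (occurrence 1), the suffix after L is nullable, so FOLLOW(L) ⊇ FOLLOW(C) = {$, end, if, true}; in C→L L (occurrence 2), the suffix after L is empty, so FOLLOW(L) ⊇ FOLLOW(C) = {$, end, if, true}; in E→if end if L, the suffix after L is empty, so FOLLOW(L) ⊇ FOLLOW(E) = {$, end, if, true}; in E→D L E if, L is followed by E if with FIRST {end, if, true}. Thus FOLLOW(L) = {$, end, if, true}.
FOLLOW(C): in S→D E C, the suffix after C is empty, so FOLLOW(C) ⊇ FOLLOW(S) = {$, end, if, true}; in S→C, the suffix after C is empty, so FOLLOW(C) ⊇ FOLLOW(S) = {$, end, if, true}; in L→C, the suffix after C is empty, so FOLLOW(C) ⊇ FOLLOW(L) = {$, end, if, true}; in D→end C if C (occurrence 1), C is followed by if C with FIRST {if}; in D→end C if C (occurrence 2), the suffix after C is empty, so FOLLOW(C) ⊇ FOLLOW(D) = {$, end, if, true}; in E→end C end true, C is followed by end true with FIRST {end}. Thus FOLLOW(C) = {$, end, if, true}.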